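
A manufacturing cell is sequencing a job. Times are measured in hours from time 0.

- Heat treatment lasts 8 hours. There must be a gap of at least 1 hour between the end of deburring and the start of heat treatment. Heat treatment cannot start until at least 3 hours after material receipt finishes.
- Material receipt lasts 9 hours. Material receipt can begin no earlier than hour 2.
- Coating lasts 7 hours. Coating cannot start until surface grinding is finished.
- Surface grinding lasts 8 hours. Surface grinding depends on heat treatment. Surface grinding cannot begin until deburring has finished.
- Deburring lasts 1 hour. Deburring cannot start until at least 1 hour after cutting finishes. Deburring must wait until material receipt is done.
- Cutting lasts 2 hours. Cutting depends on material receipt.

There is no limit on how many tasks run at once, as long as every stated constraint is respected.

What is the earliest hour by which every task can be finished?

Material receipt waits on its own release at hour 2, so it starts at hour 2 and finishes at 2 + 9 = hour 11.
After material receipt (finishes hour 11), cutting can start at hour 11 and finishes at hour 13.
Deburring cannot start until cutting (finishes hour 13, plus 1-hour gap → hour 14); material receipt (finishes hour 11). The controlling bound is hour 14, so deburring finishes at 14 + 1 = hour 15.
Heat treatment needs all of deburring (finishes hour 15, plus 1-hour gap → hour 16); material receipt (finishes hour 11, plus 3-hour gap → hour 14). That puts its earliest start at hour 16; it finishes at 16 + 8 = hour 24.
Surface grinding needs all of heat treatment (finishes hour 24); deburring (finishes hour 15). That puts its earliest start at hour 24; it finishes at 24 + 8 = hour 32.
Coating waits on surface grinding (finishes hour 32), so it starts at hour 32 and finishes at 32 + 7 = hour 39.
All tasks are finished once the last one completes. Finish times: Material receipt at 11, Cutting at 13, Deburring at 15, Heat treatment at 24, Surface grinding at 32, Coating at 39. The latest is hour 39.

39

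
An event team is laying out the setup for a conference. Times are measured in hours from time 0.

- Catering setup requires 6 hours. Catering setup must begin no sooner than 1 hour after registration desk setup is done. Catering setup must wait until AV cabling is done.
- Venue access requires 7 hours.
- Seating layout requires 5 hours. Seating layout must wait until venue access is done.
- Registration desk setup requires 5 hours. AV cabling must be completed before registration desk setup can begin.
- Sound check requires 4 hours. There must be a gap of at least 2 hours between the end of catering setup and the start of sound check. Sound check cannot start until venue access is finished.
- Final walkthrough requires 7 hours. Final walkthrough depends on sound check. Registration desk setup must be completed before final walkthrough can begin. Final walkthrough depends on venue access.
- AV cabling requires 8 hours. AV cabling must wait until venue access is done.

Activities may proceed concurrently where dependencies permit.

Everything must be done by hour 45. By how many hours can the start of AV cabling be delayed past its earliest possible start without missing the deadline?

5

Venue access can start immediately at hour 0; it finishes at hour 7.
AV cabling waits on venue access (finishes hour 7), so it starts at hour 7 and finishes at 7 + 8 = hour 15.

Working backward from the deadline:
To finish by hour 45, final walkthrough (duration 7) must start no later than hour 38.
Sound check has to be done before final walkthrough (must start by hour 38). That means finishing by hour 38, i.e. starting by 38 − 4 = hour 34.
Catering setup feeds into sound check (must start by hour 34, minus 2-hour gap → hour 32); so catering setup must finish by hour 32 and therefore start by hour 26.
Registration desk setup feeds catering setup (must start by hour 26, minus 1-hour gap → hour 25); final walkthrough (must start by hour 38). Taking the minimum, registration desk setup must finish by hour 25 and start by 25 − 5 = hour 20.
For AV cabling: registration desk setup (must start by hour 20); catering setup (must start by hour 26). The most restrictive is hour 20; with an 8-hour duration, AV cabling must start by hour 12.
So AV cabling can start as early as hour 7 and as late as hour 12, giving 12 − 7 = 5 hours of slack.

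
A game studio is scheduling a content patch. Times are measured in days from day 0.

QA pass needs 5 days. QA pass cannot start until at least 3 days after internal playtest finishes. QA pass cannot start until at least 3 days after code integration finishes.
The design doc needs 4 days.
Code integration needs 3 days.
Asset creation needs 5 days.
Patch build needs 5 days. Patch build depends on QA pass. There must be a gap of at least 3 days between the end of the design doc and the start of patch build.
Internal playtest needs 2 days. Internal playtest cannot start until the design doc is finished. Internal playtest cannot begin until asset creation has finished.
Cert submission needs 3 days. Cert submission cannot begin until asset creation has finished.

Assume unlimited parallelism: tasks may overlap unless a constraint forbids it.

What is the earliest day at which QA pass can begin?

10

Code integration has no prerequisites, so it starts at day 0 and finishes at day 3.
Asset creation has no prerequisites, so it starts at day 0 and finishes at day 5.
The design doc has no prerequisites, so it starts at day 0 and finishes at day 4.
Internal playtest cannot start until the design doc (finishes day 4); asset creation (finishes day 5). The controlling bound is day 5, so internal playtest finishes at 5 + 2 = day 7.
QA pass waits on internal playtest (finishes day 7, plus 3-day gap → day 10); code integration (finishes day 3, plus 3-day gap → day 6). The latest of these is day 10, which is the earliest QA pass can start.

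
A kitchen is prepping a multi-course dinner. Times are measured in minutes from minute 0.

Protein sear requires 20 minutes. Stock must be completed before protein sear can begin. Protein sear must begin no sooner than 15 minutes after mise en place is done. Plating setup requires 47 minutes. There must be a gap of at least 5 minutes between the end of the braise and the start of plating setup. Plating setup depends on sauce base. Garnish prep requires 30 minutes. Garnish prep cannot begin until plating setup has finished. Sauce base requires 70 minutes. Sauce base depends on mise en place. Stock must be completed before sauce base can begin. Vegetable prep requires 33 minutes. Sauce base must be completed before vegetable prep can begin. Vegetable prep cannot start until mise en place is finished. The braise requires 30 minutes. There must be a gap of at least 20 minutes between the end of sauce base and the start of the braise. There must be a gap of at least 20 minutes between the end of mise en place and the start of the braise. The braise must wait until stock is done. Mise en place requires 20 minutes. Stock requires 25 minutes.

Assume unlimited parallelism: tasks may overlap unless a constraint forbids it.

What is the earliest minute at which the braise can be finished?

Stock has no prerequisites, so it starts at minute 0 and finishes at minute 25.
Mise en place has no prerequisites, so it starts at minute 0 and finishes at minute 20.
Sauce base cannot start until mise en place (finishes minute 20); stock (finishes minute 25). The controlling bound is minute 25, so sauce base finishes at 25 + 70 = minute 95.
The braise needs all of sauce base (finishes minute 95, plus 20-minute gap → minute 115); mise en place (finishes minute 20, plus 20-minute gap → minute 40); stock (finishes minute 25). That puts its earliest start at minute 115; it finishes at 115 + 30 = minute 145.

145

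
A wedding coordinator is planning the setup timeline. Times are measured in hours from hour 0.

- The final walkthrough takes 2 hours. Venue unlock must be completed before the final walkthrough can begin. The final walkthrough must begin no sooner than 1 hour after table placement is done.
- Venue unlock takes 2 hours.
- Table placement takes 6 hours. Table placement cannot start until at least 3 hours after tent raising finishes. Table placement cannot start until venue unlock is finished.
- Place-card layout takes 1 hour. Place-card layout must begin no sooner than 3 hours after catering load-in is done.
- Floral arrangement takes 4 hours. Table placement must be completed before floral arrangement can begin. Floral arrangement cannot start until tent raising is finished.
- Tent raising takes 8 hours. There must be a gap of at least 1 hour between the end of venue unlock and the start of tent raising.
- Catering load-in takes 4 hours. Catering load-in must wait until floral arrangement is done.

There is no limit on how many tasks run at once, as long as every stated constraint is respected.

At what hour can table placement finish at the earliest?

Nothing blocks venue unlock, so it runs from hour 0 to hour 2.
After venue unlock (finishes hour 2, plus 1-hour gap → hour 3), tent raising can start at hour 3 and finishes at hour 11.
Table placement has to wait for tent raising (finishes hour 11, plus 3-hour gap → hour 14); venue unlock (finishes hour 2). The latest of these is hour 14, so table placement runs hour 14 to 14 + 6 = hour 20.

20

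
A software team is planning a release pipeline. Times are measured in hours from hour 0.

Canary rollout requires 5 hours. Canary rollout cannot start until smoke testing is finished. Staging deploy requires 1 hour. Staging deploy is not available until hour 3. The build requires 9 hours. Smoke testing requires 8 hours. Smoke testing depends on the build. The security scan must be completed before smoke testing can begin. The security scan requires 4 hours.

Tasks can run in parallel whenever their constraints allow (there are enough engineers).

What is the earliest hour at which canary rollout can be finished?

The security scan has no prerequisites, so it starts at hour 0 and finishes at hour 4.
The build can start immediately at hour 0; it finishes at hour 9.
Smoke testing has to wait for the build (finishes hour 9); the security scan (finishes hour 4). The latest of these is hour 9, so smoke testing runs hour 9 to 9 + 8 = hour 17.
Canary rollout waits on smoke testing (finishes hour 17), so it starts at hour 17 and finishes at 17 + 5 = hour 22.

22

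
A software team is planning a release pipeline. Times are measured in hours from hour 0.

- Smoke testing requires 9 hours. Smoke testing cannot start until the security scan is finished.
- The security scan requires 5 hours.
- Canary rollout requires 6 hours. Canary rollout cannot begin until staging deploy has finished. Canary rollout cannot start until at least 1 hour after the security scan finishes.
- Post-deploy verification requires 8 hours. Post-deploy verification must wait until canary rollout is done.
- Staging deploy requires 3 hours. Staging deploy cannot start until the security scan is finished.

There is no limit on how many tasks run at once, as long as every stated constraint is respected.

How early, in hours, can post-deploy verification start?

14

The security scan can start immediately at hour 0; it finishes at hour 5.
Staging deploy cannot begin until the security scan (finishes hour 5). It runs from hour 5 to 5 + 3 = hour 8.
Canary rollout has to wait for staging deploy (finishes hour 8); the security scan (finishes hour 5, plus 1-hour gap → hour 6). The latest of these is hour 8, so canary rollout runs hour 8 to 8 + 6 = hour 14.
Post-deploy verification waits on canary rollout (finishes hour 14), so the earliest it can start is hour 14.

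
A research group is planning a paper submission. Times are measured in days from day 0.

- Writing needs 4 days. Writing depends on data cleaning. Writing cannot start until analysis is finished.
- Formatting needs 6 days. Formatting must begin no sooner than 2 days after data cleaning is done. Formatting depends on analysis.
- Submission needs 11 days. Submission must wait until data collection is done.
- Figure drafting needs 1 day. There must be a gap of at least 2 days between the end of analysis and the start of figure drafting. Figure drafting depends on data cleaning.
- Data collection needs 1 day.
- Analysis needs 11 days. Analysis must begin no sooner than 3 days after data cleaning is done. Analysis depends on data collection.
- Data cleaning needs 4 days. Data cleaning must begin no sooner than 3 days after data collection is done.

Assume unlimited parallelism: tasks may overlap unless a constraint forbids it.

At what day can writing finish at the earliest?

Nothing blocks data collection, so it runs from day 0 to day 1.
After data collection (finishes day 1, plus 3-day gap → day 4), data cleaning can start at day 4 and finishes at day 8.
Analysis has to wait for data cleaning (finishes day 8, plus 3-day gap → day 11); data collection (finishes day 1). The latest of these is day 11, so analysis runs day 11 to 11 + 11 = day 22.
Writing needs all of data cleaning (finishes day 8); analysis (finishes day 22). That puts its earliest start at day 22; it finishes at 22 + 4 = day 26.

26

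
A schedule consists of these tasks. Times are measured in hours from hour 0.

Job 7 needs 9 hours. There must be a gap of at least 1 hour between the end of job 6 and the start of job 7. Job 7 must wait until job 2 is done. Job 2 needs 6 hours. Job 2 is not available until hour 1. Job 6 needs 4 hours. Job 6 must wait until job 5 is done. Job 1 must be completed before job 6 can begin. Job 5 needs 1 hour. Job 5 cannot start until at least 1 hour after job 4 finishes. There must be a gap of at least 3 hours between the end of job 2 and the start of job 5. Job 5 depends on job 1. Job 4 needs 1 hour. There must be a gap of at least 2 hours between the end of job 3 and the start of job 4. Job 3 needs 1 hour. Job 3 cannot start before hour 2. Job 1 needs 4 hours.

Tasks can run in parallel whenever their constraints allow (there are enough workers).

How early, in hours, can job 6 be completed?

After its own release at hour 2, job 3 can start at hour 2 and finishes at hour 3.
Job 4 waits on job 3 (finishes hour 3, plus 2-hour gap → hour 5), so it starts at hour 5 and finishes at 5 + 1 = hour 6.
Job 2 cannot begin until its own release at hour 1. It runs from hour 1 to 1 + 6 = hour 7.
Nothing blocks job 1, so it runs from hour 0 to hour 4.
Job 5 needs all of job 4 (finishes hour 6, plus 1-hour gap → hour 7); job 2 (finishes hour 7, plus 3-hour gap → hour 10); job 1 (finishes hour 4). That puts its earliest start at hour 10; it finishes at 10 + 1 = hour 11.
For job 6: job 5 (finishes hour 11); job 1 (finishes hour 4). Taking the maximum gives a start of hour 11, and it finishes at 11 + 4 = hour 15.

15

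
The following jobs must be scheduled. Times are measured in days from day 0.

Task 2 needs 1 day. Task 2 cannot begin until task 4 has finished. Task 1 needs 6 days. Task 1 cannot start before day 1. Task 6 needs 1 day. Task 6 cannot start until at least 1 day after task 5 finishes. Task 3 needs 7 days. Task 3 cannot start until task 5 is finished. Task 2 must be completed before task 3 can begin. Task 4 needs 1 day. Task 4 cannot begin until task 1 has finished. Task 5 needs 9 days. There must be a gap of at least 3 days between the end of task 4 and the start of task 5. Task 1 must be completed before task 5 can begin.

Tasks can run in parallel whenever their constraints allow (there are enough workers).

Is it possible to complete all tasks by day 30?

Yes

After its own release at day 1, task 1 can start at day 1 and finishes at day 7.
After task 1 (finishes day 7), task 4 can start at day 7 and finishes at day 8.
Task 5 has to wait for task 4 (finishes day 8, plus 3-day gap → day 11); task 1 (finishes day 7). The latest of these is day 11, so task 5 runs day 11 to 11 + 9 = day 20.
Task 6 cannot begin until task 5 (finishes day 20, plus 1-day gap → day 21). It runs from day 21 to 21 + 1 = day 22.
After task 4 (finishes day 8), task 2 can start at day 8 and finishes at day 9.
Task 3 has to wait for task 5 (finishes day 20); task 2 (finishes day 9). The latest of these is day 20, so task 3 runs day 20 to 20 + 7 = day 27.
Every task is finished by day 27, which is no later than the deadline of 30, so the schedule is feasible.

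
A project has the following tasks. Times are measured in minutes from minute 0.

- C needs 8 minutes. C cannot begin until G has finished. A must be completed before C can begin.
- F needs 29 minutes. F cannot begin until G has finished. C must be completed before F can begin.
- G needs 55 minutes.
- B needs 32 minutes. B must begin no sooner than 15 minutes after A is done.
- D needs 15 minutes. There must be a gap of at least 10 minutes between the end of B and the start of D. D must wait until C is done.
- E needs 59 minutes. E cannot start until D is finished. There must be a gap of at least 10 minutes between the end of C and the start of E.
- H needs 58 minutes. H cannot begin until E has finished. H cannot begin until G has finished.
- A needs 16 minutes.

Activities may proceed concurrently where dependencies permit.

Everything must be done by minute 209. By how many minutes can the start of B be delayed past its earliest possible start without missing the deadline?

A can start immediately at minute 0; it finishes at minute 16.
B cannot begin until A (finishes minute 16, plus 15-minute gap → minute 31). It runs from minute 31 to 31 + 32 = minute 63.

Working backward from the deadline:
To finish by minute 209, H (duration 58) must start no later than minute 151.
E has to be done before H (must start by minute 151). That means finishing by minute 151, i.e. starting by 151 − 59 = minute 92.
Since E (must start by minute 92) depends on it, D must finish by minute 92. Backing off its 15-minute duration gives a latest start of minute 77.
B must finish before D (must start by minute 77, minus 10-minute gap → minute 67). With a 32-minute duration, B must start by 67 − 32 = minute 35.
So B can start as early as minute 31 and as late as minute 35, giving 35 − 31 = 4 minutes of slack.

4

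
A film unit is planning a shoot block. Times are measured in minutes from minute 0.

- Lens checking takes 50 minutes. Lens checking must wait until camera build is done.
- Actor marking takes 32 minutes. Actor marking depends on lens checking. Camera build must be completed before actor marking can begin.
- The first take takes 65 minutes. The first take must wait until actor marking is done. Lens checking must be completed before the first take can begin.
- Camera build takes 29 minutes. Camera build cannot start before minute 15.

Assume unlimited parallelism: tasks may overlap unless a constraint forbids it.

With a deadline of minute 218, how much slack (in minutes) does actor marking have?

27

Camera build waits on its own release at minute 15, so it starts at minute 15 and finishes at 15 + 29 = minute 44.
Lens checking waits on camera build (finishes minute 44), so it starts at minute 44 and finishes at 44 + 50 = minute 94.
Actor marking needs all of lens checking (finishes minute 94); camera build (finishes minute 44). That puts its earliest start at minute 94; it finishes at 94 + 32 = minute 126.

Working backward from the deadline:
The first take has no dependents, so it just needs to finish by minute 218. Starting by 218 − 65 = minute 153 achieves that.
Actor marking has to be done before the first take (must start by minute 153). That means finishing by minute 153, i.e. starting by 153 − 32 = minute 121.
So actor marking can start as early as minute 94 and as late as minute 121, giving 121 − 94 = 27 minutes of slack.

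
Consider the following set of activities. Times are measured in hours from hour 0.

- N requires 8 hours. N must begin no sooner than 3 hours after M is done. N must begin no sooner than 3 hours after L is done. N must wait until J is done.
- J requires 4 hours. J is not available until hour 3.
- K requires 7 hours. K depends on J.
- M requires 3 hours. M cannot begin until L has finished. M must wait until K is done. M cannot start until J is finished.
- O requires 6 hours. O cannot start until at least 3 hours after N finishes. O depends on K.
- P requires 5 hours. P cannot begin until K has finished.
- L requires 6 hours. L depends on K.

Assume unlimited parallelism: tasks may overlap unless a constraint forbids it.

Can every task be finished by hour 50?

Yes

After its own release at hour 3, J can start at hour 3 and finishes at hour 7.
K waits on J (finishes hour 7), so it starts at hour 7 and finishes at 7 + 7 = hour 14.
P waits on K (finishes hour 14), so it starts at hour 14 and finishes at 14 + 5 = hour 19.
L cannot begin until K (finishes hour 14). It runs from hour 14 to 14 + 6 = hour 20.
For M: L (finishes hour 20); K (finishes hour 14); J (finishes hour 7). Taking the maximum gives a start of hour 20, and it finishes at 20 + 3 = hour 23.
N has to wait for M (finishes hour 23, plus 3-hour gap → hour 26); L (finishes hour 20, plus 3-hour gap → hour 23); J (finishes hour 7). The latest of these is hour 26, so N runs hour 26 to 26 + 8 = hour 34.
O cannot start until N (finishes hour 34, plus 3-hour gap → hour 37); K (finishes hour 14). The controlling bound is hour 37, so O finishes at 37 + 6 = hour 43.
Every task is finished by hour 43, which is no later than the deadline of 50, so the schedule is feasible.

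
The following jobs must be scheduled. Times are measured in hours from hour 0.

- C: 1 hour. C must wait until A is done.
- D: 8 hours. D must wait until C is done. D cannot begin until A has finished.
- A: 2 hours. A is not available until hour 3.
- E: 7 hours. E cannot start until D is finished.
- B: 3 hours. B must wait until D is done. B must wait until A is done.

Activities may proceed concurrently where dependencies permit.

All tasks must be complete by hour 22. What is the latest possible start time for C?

Nothing follows B; the deadline of hour 22 is its only limit. It must start by 22 − 3 = hour 19.
E must finish by hour 22; it takes 7 hours, so it must start by 22 − 7 = hour 15.
D has several dependents: B (must start by hour 19); E (must start by hour 15). The earliest of those limits is hour 15, so D must start by 15 − 8 = hour 7.
Since D (must start by hour 7) depends on it, C must finish by hour 7. Backing off its 1-hour duration gives a latest start of hour 6.

6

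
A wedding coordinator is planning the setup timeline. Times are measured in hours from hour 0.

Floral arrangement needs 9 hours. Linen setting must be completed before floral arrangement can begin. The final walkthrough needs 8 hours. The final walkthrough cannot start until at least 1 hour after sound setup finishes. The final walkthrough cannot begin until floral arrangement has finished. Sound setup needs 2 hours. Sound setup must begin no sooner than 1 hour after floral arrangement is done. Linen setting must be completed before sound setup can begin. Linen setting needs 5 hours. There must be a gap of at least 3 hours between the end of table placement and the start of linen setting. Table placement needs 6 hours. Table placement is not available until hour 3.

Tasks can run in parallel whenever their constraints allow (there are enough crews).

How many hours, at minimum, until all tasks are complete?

After its own release at hour 3, table placement can start at hour 3 and finishes at hour 9.
Linen setting waits on table placement (finishes hour 9, plus 3-hour gap → hour 12), so it starts at hour 12 and finishes at 12 + 5 = hour 17.
Floral arrangement cannot begin until linen setting (finishes hour 17). It runs from hour 17 to 17 + 9 = hour 26.
Sound setup cannot start until floral arrangement (finishes hour 26, plus 1-hour gap → hour 27); linen setting (finishes hour 17). The controlling bound is hour 27, so sound setup finishes at 27 + 2 = hour 29.
The final walkthrough has to wait for sound setup (finishes hour 29, plus 1-hour gap → hour 30); floral arrangement (finishes hour 26). The latest of these is hour 30, so the final walkthrough runs hour 30 to 30 + 8 = hour 38.
All tasks are finished once the last one completes. Finish times: Table placement at 9, Linen setting at 17, Floral arrangement at 26, Sound setup at 29, The final walkthrough at 38. The latest is hour 38.

38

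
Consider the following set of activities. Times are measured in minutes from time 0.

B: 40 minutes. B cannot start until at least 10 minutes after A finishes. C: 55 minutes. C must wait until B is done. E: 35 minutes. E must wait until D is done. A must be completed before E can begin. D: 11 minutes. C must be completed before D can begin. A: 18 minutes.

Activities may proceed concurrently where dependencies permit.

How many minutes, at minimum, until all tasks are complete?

169

Nothing blocks A, so it runs from minute 0 to minute 18.
B cannot begin until A (finishes minute 18, plus 10-minute gap → minute 28). It runs from minute 28 to 28 + 40 = minute 68.
C waits on B (finishes minute 68), so it starts at minute 68 and finishes at 68 + 55 = minute 123.
D cannot begin until C (finishes minute 123). It runs from minute 123 to 123 + 11 = minute 134.
E needs all of D (finishes minute 134); A (finishes minute 18). That puts its earliest start at minute 134; it finishes at 134 + 35 = minute 169.
All tasks are finished once the last one completes. Finish times: A at 18, B at 68, C at 123, D at 134, E at 169. The latest is minute 169.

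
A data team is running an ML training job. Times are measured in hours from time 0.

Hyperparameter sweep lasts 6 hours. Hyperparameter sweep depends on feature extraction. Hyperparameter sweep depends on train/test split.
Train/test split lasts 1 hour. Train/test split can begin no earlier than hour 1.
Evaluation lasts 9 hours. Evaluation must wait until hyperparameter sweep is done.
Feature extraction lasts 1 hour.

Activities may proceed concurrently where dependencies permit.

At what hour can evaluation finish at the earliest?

Train/test split cannot begin until its own release at hour 1. It runs from hour 1 to 1 + 1 = hour 2.
Feature extraction can start immediately at hour 0; it finishes at hour 1.
Hyperparameter sweep needs all of feature extraction (finishes hour 1); train/test split (finishes hour 2). That puts its earliest start at hour 2; it finishes at 2 + 6 = hour 8.
After hyperparameter sweep (finishes hour 8), evaluation can start at hour 8 and finishes at hour 17.

17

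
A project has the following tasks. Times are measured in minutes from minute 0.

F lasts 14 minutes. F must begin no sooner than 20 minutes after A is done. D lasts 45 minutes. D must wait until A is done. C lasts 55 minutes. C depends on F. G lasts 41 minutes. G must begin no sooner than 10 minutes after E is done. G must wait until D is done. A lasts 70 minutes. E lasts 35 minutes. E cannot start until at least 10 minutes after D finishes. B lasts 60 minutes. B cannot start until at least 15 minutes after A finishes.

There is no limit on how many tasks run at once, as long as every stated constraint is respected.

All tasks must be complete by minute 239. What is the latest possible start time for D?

98

To finish by minute 239, G (duration 41) must start no later than minute 198.
E feeds into G (must start by minute 198, minus 10-minute gap → minute 188); so E must finish by minute 188 and therefore start by minute 153.
D feeds E (must start by minute 153, minus 10-minute gap → minute 143); G (must start by minute 198). Taking the minimum, D must finish by minute 143 and start by 143 − 45 = minute 98.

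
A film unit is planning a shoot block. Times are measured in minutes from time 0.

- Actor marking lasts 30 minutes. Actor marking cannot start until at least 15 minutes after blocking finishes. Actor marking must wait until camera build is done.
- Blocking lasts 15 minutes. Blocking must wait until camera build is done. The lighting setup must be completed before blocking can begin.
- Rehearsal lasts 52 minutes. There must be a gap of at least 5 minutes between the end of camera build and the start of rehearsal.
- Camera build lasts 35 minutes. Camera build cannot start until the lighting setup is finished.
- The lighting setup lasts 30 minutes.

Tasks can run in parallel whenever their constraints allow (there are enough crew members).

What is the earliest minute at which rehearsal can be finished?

122

The lighting setup has no prerequisites, so it starts at minute 0 and finishes at minute 30.
Camera build waits on the lighting setup (finishes minute 30), so it starts at minute 30 and finishes at 30 + 35 = minute 65.
Rehearsal cannot begin until camera build (finishes minute 65, plus 5-minute gap → minute 70). It runs from minute 70 to 70 + 52 = minute 122.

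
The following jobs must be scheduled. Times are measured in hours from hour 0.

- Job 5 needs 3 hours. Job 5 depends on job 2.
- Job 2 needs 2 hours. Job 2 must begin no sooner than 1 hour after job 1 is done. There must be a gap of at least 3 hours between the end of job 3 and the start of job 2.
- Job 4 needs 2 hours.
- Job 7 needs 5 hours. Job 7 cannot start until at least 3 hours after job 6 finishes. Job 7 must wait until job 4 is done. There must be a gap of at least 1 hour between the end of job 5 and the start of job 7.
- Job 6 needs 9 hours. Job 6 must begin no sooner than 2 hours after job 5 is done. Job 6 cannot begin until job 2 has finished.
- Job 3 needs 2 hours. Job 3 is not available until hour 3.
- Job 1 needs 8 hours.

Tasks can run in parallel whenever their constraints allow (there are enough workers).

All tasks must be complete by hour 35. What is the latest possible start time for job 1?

2

Job 7 has no dependents, so it just needs to finish by hour 35. Starting by 35 − 5 = hour 30 achieves that.
Job 6 has to be done before job 7 (must start by hour 30, minus 3-hour gap → hour 27). That means finishing by hour 27, i.e. starting by 27 − 9 = hour 18.
For job 5: job 6 (must start by hour 18, minus 2-hour gap → hour 16); job 7 (must start by hour 30, minus 1-hour gap → hour 29). The most restrictive is hour 16; with a 3-hour duration, job 5 must start by hour 13.
For job 2: job 5 (must start by hour 13); job 6 (must start by hour 18). The most restrictive is hour 13; with a 2-hour duration, job 2 must start by hour 11.
Since job 2 (must start by hour 11, minus 1-hour gap → hour 10) depends on it, job 1 must finish by hour 10. Backing off its 8-hour duration gives a latest start of hour 2.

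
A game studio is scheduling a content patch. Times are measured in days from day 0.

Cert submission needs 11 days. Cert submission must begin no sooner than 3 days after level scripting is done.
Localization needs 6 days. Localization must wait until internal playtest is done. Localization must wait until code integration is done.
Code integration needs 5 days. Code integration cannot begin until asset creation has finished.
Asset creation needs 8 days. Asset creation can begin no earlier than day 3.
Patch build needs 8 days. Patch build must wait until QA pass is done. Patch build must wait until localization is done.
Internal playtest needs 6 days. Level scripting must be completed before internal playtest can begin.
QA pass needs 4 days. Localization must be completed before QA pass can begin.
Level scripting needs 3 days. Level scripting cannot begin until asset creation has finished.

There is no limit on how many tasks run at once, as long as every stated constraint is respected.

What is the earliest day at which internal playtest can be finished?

Asset creation waits on its own release at day 3, so it starts at day 3 and finishes at 3 + 8 = day 11.
Level scripting waits on asset creation (finishes day 11), so it starts at day 11 and finishes at 11 + 3 = day 14.
Internal playtest cannot begin until level scripting (finishes day 14). It runs from day 14 to 14 + 6 = day 20.

20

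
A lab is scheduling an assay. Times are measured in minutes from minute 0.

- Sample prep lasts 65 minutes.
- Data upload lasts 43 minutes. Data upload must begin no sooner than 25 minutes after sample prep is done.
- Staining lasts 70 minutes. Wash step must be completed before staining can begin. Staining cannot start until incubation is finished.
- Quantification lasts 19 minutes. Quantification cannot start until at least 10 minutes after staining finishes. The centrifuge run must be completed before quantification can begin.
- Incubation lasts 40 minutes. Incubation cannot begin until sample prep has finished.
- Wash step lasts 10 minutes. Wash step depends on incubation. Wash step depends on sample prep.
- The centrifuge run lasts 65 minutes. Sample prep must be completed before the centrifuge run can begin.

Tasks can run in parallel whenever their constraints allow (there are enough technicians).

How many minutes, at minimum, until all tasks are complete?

Sample prep has no prerequisites, so it starts at minute 0 and finishes at minute 65.
Data upload cannot begin until sample prep (finishes minute 65, plus 25-minute gap → minute 90). It runs from minute 90 to 90 + 43 = minute 133.
The centrifuge run waits on sample prep (finishes minute 65), so it starts at minute 65 and finishes at 65 + 65 = minute 130.
Incubation waits on sample prep (finishes minute 65), so it starts at minute 65 and finishes at 65 + 40 = minute 105.
Wash step cannot start until incubation (finishes minute 105); sample prep (finishes minute 65). The controlling bound is minute 105, so wash step finishes at 105 + 10 = minute 115.
Staining cannot start until wash step (finishes minute 115); incubation (finishes minute 105). The controlling bound is minute 115, so staining finishes at 115 + 70 = minute 185.
For quantification: staining (finishes minute 185, plus 10-minute gap → minute 195); the centrifuge run (finishes minute 130). Taking the maximum gives a start of minute 195, and it finishes at 195 + 19 = minute 214.
All tasks are finished once the last one completes. Finish times: Sample prep at 65, Incubation at 105, The centrifuge run at 130, Wash step at 115, Staining at 185, Quantification at 214, Data upload at 133. The latest is minute 214.

214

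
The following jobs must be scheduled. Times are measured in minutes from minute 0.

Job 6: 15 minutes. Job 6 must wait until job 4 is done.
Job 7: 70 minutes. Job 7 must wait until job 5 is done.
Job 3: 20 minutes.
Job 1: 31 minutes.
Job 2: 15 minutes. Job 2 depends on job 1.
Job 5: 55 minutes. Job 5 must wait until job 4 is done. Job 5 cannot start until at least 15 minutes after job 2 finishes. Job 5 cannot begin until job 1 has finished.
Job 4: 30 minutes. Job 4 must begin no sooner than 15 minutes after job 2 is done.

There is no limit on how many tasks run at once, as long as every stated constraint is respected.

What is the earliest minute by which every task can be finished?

216

Nothing blocks job 3, so it runs from minute 0 to minute 20.
Nothing blocks job 1, so it runs from minute 0 to minute 31.
Job 2 cannot begin until job 1 (finishes minute 31). It runs from minute 31 to 31 + 15 = minute 46.
Job 4 waits on job 2 (finishes minute 46, plus 15-minute gap → minute 61), so it starts at minute 61 and finishes at 61 + 30 = minute 91.
Job 6 cannot begin until job 4 (finishes minute 91). It runs from minute 91 to 91 + 15 = minute 106.
Job 5 has to wait for job 4 (finishes minute 91); job 2 (finishes minute 46, plus 15-minute gap → minute 61); job 1 (finishes minute 31). The latest of these is minute 91, so job 5 runs minute 91 to 91 + 55 = minute 146.
Job 7 waits on job 5 (finishes minute 146), so it starts at minute 146 and finishes at 146 + 70 = minute 216.
All tasks are finished once the last one completes. Finish times: Job 1 at 31, Job 2 at 46, Job 3 at 20, Job 4 at 91, Job 5 at 146, Job 6 at 106, Job 7 at 216. The latest is minute 216.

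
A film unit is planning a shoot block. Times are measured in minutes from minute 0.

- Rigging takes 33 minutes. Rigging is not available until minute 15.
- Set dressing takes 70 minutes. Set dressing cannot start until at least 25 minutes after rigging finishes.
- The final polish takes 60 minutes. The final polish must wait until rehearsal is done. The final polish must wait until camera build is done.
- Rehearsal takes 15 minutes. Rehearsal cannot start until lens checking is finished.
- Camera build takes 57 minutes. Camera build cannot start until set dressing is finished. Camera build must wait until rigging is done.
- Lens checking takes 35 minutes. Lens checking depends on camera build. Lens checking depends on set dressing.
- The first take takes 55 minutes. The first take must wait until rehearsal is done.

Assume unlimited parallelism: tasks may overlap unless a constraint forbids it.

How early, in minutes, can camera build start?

Rigging cannot begin until its own release at minute 15. It runs from minute 15 to 15 + 33 = minute 48.
Set dressing waits on rigging (finishes minute 48, plus 25-minute gap → minute 73), so it starts at minute 73 and finishes at 73 + 70 = minute 143.
Camera build waits on set dressing (finishes minute 143); rigging (finishes minute 48). The latest of these is minute 143, which is the earliest camera build can start.

143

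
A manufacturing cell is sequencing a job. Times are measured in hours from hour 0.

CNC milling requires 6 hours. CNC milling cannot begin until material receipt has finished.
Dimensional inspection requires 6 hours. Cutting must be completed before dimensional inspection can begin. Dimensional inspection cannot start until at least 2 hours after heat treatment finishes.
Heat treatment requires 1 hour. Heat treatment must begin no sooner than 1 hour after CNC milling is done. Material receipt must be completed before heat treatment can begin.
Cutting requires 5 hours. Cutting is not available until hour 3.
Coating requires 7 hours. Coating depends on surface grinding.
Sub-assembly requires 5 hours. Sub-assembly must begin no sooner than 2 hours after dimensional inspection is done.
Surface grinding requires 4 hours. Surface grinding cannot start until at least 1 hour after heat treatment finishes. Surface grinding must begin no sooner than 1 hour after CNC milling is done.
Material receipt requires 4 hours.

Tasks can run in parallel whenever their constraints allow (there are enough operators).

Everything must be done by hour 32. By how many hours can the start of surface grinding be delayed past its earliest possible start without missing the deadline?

Nothing blocks material receipt, so it runs from hour 0 to hour 4.
CNC milling cannot begin until material receipt (finishes hour 4). It runs from hour 4 to 4 + 6 = hour 10.
Heat treatment has to wait for CNC milling (finishes hour 10, plus 1-hour gap → hour 11); material receipt (finishes hour 4). The latest of these is hour 11, so heat treatment runs hour 11 to 11 + 1 = hour 12.
Surface grinding needs all of heat treatment (finishes hour 12, plus 1-hour gap → hour 13); CNC milling (finishes hour 10, plus 1-hour gap → hour 11). That puts its earliest start at hour 13; it finishes at 13 + 4 = hour 17.

Working backward from the deadline:
Nothing follows coating; the deadline of hour 32 is its only limit. It must start by 32 − 7 = hour 25.
Surface grinding has to be done before coating (must start by hour 25). That means finishing by hour 25, i.e. starting by 25 − 4 = hour 21.
So surface grinding can start as early as hour 13 and as late as hour 21, giving 21 − 13 = 8 hours of slack.

8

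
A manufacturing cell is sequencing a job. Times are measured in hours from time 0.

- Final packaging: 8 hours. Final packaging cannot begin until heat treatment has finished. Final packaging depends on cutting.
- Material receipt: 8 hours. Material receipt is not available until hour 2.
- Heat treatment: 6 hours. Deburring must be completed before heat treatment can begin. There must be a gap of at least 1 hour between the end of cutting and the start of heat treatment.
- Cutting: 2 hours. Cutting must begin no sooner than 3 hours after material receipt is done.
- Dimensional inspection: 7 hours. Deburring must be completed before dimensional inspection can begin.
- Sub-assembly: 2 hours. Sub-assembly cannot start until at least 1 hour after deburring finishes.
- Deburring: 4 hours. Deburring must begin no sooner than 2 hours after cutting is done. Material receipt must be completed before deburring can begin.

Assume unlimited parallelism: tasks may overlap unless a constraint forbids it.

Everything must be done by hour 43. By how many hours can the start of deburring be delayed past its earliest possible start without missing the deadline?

8

After its own release at hour 2, material receipt can start at hour 2 and finishes at hour 10.
After material receipt (finishes hour 10, plus 3-hour gap → hour 13), cutting can start at hour 13 and finishes at hour 15.
Deburring needs all of cutting (finishes hour 15, plus 2-hour gap → hour 17); material receipt (finishes hour 10). That puts its earliest start at hour 17; it finishes at 17 + 4 = hour 21.

Working backward from the deadline:
Final packaging must finish by hour 43; it takes 8 hours, so it must start by 43 − 8 = hour 35.
Heat treatment must finish before final packaging (must start by hour 35). With a 6-hour duration, heat treatment must start by 35 − 6 = hour 29.
Dimensional inspection must finish by hour 43; it takes 7 hours, so it must start by 43 − 7 = hour 36.
Sub-assembly has no dependents, so it just needs to finish by hour 43. Starting by 43 − 2 = hour 41 achieves that.
Deburring has several dependents: heat treatment (must start by hour 29); dimensional inspection (must start by hour 36); sub-assembly (must start by hour 41, minus 1-hour gap → hour 40). The earliest of those limits is hour 29, so deburring must start by 29 − 4 = hour 25.
So deburring can start as early as hour 17 and as late as hour 25, giving 25 − 17 = 8 hours of slack.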